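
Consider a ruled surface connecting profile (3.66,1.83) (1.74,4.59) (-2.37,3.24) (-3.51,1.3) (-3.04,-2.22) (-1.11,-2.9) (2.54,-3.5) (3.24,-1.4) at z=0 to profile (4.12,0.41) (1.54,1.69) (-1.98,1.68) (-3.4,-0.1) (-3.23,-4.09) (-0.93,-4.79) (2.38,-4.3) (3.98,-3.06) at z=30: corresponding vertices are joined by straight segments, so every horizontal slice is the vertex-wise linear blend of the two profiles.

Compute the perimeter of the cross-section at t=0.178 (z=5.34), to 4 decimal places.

Perimeter at t=0.178: 24.4021

Cross-section at t=0.178: each vertex is (1-t)·p0[i] + t·p1[i].
  v1: (1-0.178)·(3.66,1.83) + 0.178·(4.12,0.41) = (3.7419,1.5772)
  v2: (1-0.178)·(1.74,4.59) + 0.178·(1.54,1.69) = (1.7044,4.0738)
  v3: (1-0.178)·(-2.37,3.24) + 0.178·(-1.98,1.68) = (-2.3006,2.9623)
  v4: (1-0.178)·(-3.51,1.3) + 0.178·(-3.4,-0.1) = (-3.4904,1.0508)
  v5: (1-0.178)·(-3.04,-2.22) + 0.178·(-3.23,-4.09) = (-3.0738,-2.5529)
  v6: (1-0.178)·(-1.11,-2.9) + 0.178·(-0.93,-4.79) = (-1.0780,-3.2364)
  v7: (1-0.178)·(2.54,-3.5) + 0.178·(2.38,-4.3) = (2.5115,-3.6424)
  v8: (1-0.178)·(3.24,-1.4) + 0.178·(3.98,-3.06) = (3.3717,-1.6955)
Perimeter = Σ |v_{i+1} − v_i|:
  edge 1→2: √(-2.0375² + 2.4966²) = 3.2224 (running 3.2224)
  edge 2→3: √(-4.0050² + -1.1115²) = 4.1564 (running 7.3788)
  edge 3→4: √(-1.1898² + -1.9115²) = 2.2516 (running 9.6304)
  edge 4→5: √(0.4166² + -3.6037²) = 3.6277 (running 13.2580)
  edge 5→6: √(1.9959² + -0.6836²) = 2.1097 (running 15.3677)
  edge 6→7: √(3.5895² + -0.4060²) = 3.6124 (running 18.9801)
  edge 7→8: √(0.8602² + 1.9469²) = 2.1285 (running 21.1086)
  edge 8→1: √(0.3702² + 3.2727²) = 3.2936 (running 24.4021)
Perimeter = 24.4021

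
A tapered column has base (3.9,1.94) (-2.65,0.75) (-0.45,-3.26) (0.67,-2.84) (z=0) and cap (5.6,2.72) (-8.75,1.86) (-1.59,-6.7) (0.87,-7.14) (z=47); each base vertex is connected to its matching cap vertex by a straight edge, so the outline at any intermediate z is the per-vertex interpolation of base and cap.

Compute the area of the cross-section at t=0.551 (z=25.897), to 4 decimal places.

Area at t=0.551: 44.9860

Cross-section at t=0.551: each vertex is (1-t)·p0[i] + t·p1[i].
  v1: (1-0.551)·(3.9,1.94) + 0.551·(5.6,2.72) = (4.8367,2.3698)
  v2: (1-0.551)·(-2.65,0.75) + 0.551·(-8.75,1.86) = (-6.0111,1.3616)
  v3: (1-0.551)·(-0.45,-3.26) + 0.551·(-1.59,-6.7) = (-1.0781,-5.1554)
  v4: (1-0.551)·(0.67,-2.84) + 0.551·(0.87,-7.14) = (0.7802,-5.2093)
Shoelace sum Σ(x_i·y_{i+1} − x_{i+1}·y_i):
  i=1: 4.8367·1.3616 − -6.0111·2.3698 = +20.8307 (running +20.8307)
  i=2: -6.0111·-5.1554 − -1.0781·1.3616 = +32.4579 (running +53.2886)
  i=3: -1.0781·-5.2093 − 0.7802·-5.1554 = +9.6386 (running +62.9272)
  i=4: 0.7802·2.3698 − 4.8367·-5.2093 = +27.0447 (running +89.9719)
Area = |Σ|/2 = |89.9719|/2 = 44.9860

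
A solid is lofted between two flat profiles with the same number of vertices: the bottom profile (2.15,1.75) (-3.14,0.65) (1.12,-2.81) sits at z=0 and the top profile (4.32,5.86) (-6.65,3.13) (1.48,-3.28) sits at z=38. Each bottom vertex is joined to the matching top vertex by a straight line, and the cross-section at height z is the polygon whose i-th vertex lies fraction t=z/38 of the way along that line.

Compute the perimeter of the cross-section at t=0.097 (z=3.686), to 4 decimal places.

Cross-section at t=0.097: each vertex is (1-t)·p0[i] + t·p1[i].
  v1: (1-0.097)·(2.15,1.75) + 0.097·(4.32,5.86) = (2.3605,2.1487)
  v2: (1-0.097)·(-3.14,0.65) + 0.097·(-6.65,3.13) = (-3.4805,0.8906)
  v3: (1-0.097)·(1.12,-2.81) + 0.097·(1.48,-3.28) = (1.1549,-2.8556)
Perimeter = Σ |v_{i+1} − v_i|:
  edge 1→2: √(-5.8410² + -1.2581²) = 5.9749 (running 5.9749)
  edge 2→3: √(4.6354² + -3.7462²) = 5.9599 (running 11.9348)
  edge 3→1: √(1.2056² + 5.0043²) = 5.1474 (running 17.0823)
Perimeter = 17.0823

Perimeter at t=0.097: 17.0823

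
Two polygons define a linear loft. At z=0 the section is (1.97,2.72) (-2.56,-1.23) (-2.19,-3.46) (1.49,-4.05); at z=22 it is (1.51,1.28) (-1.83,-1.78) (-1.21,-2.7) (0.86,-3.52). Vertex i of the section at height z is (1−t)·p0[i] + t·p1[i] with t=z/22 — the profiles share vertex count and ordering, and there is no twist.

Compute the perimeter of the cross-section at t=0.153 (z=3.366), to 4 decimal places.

Cross-section at t=0.153: each vertex is (1-t)·p0[i] + t·p1[i].
  v1: (1-0.153)·(1.97,2.72) + 0.153·(1.51,1.28) = (1.8996,2.4997)
  v2: (1-0.153)·(-2.56,-1.23) + 0.153·(-1.83,-1.78) = (-2.4483,-1.3141)
  v3: (1-0.153)·(-2.19,-3.46) + 0.153·(-1.21,-2.7) = (-2.0401,-3.3437)
  v4: (1-0.153)·(1.49,-4.05) + 0.153·(0.86,-3.52) = (1.3936,-3.9689)
Perimeter = Σ |v_{i+1} − v_i|:
  edge 1→2: √(-4.3479² + -3.8138²) = 5.7836 (running 5.7836)
  edge 2→3: √(0.4083² + -2.0296²) = 2.0702 (running 7.8538)
  edge 3→4: √(3.4337² + -0.6252²) = 3.4901 (running 11.3439)
  edge 4→1: √(0.5060² + 6.4686²) = 6.4884 (running 17.8323)
Perimeter = 17.8323

Perimeter at t=0.153: 17.8323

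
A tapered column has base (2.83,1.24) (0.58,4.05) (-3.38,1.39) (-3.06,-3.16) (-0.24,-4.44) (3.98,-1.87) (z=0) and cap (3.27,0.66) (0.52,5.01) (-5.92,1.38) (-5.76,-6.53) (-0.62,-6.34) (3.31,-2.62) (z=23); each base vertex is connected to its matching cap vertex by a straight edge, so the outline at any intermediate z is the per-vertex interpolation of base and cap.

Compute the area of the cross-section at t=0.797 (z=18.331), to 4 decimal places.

Cross-section at t=0.797: each vertex is (1-t)·p0[i] + t·p1[i].
  v1: (1-0.797)·(2.83,1.24) + 0.797·(3.27,0.66) = (3.1807,0.7777)
  v2: (1-0.797)·(0.58,4.05) + 0.797·(0.52,5.01) = (0.5322,4.8151)
  v3: (1-0.797)·(-3.38,1.39) + 0.797·(-5.92,1.38) = (-5.4044,1.3820)
  v4: (1-0.797)·(-3.06,-3.16) + 0.797·(-5.76,-6.53) = (-5.2119,-5.8459)
  v5: (1-0.797)·(-0.24,-4.44) + 0.797·(-0.62,-6.34) = (-0.5429,-5.9543)
  v6: (1-0.797)·(3.98,-1.87) + 0.797·(3.31,-2.62) = (3.4460,-2.4678)
Shoelace sum Σ(x_i·y_{i+1} − x_{i+1}·y_i):
  i=1: 3.1807·4.8151 − 0.5322·0.7777 = +14.9015 (running +14.9015)
  i=2: 0.5322·1.3820 − -5.4044·4.8151 = +26.7582 (running +41.6597)
  i=3: -5.4044·-5.8459 − -5.2119·1.3820 = +38.7964 (running +80.4561)
  i=4: -5.2119·-5.9543 − -0.5429·-5.8459 = +27.8597 (running +108.3158)
  i=5: -0.5429·-2.4678 − 3.4460·-5.9543 = +21.8582 (running +130.1740)
  i=6: 3.4460·0.7777 − 3.1807·-2.4678 = +10.5292 (running +140.7033)
Area = |Σ|/2 = |140.7033|/2 = 70.3516

Area at t=0.797: 70.3516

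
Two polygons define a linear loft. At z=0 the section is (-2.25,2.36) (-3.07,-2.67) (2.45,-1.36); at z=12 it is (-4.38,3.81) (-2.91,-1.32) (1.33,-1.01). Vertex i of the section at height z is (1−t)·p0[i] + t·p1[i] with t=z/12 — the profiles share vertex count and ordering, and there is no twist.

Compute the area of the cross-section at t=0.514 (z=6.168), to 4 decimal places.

Cross-section at t=0.514: each vertex is (1-t)·p0[i] + t·p1[i].
  v1: (1-0.514)·(-2.25,2.36) + 0.514·(-4.38,3.81) = (-3.3448,3.1053)
  v2: (1-0.514)·(-3.07,-2.67) + 0.514·(-2.91,-1.32) = (-2.9878,-1.9761)
  v3: (1-0.514)·(2.45,-1.36) + 0.514·(1.33,-1.01) = (1.8743,-1.1801)
Shoelace sum Σ(x_i·y_{i+1} − x_{i+1}·y_i):
  i=1: -3.3448·-1.9761 − -2.9878·3.1053 = +15.8876 (running +15.8876)
  i=2: -2.9878·-1.1801 − 1.8743·-1.9761 = +7.2297 (running +23.1173)
  i=3: 1.8743·3.1053 − -3.3448·-1.1801 = +1.8731 (running +24.9904)
Area = |Σ|/2 = |24.9904|/2 = 12.4952

Area at t=0.514: 12.4952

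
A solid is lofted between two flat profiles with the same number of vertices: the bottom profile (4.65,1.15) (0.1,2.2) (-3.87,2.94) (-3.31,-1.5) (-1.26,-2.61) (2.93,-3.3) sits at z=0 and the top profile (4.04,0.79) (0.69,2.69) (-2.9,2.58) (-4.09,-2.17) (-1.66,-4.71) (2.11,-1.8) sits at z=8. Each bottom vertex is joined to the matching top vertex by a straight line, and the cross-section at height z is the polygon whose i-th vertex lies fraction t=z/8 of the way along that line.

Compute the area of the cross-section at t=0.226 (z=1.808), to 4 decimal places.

Cross-section at t=0.226: each vertex is (1-t)·p0[i] + t·p1[i].
  v1: (1-0.226)·(4.65,1.15) + 0.226·(4.04,0.79) = (4.5121,1.0686)
  v2: (1-0.226)·(0.1,2.2) + 0.226·(0.69,2.69) = (0.2333,2.3107)
  v3: (1-0.226)·(-3.87,2.94) + 0.226·(-2.9,2.58) = (-3.6508,2.8586)
  v4: (1-0.226)·(-3.31,-1.5) + 0.226·(-4.09,-2.17) = (-3.4863,-1.6514)
  v5: (1-0.226)·(-1.26,-2.61) + 0.226·(-1.66,-4.71) = (-1.3504,-3.0846)
  v6: (1-0.226)·(2.93,-3.3) + 0.226·(2.11,-1.8) = (2.7447,-2.9610)
Shoelace sum Σ(x_i·y_{i+1} − x_{i+1}·y_i):
  i=1: 4.5121·2.3107 − 0.2333·1.0686 = +10.1770 (running +10.1770)
  i=2: 0.2333·2.8586 − -3.6508·2.3107 = +9.1030 (running +19.2801)
  i=3: -3.6508·-1.6514 − -3.4863·2.8586 = +15.9950 (running +35.2751)
  i=4: -3.4863·-3.0846 − -1.3504·-1.6514 = +8.5237 (running +43.7988)
  i=5: -1.3504·-2.9610 − 2.7447·-3.0846 = +12.4648 (running +56.2635)
  i=6: 2.7447·1.0686 − 4.5121·-2.9610 = +16.2935 (running +72.5571)
Area = |Σ|/2 = |72.5571|/2 = 36.2785

Area at t=0.226: 36.2785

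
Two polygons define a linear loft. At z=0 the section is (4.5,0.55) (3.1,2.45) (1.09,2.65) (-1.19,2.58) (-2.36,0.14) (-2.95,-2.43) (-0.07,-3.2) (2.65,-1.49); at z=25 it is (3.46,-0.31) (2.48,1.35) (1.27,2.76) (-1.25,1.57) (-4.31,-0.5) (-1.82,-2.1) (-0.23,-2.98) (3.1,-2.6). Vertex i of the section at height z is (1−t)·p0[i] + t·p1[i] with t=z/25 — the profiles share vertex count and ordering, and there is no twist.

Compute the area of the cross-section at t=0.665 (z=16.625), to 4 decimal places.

Area at t=0.665: 28.2153

Cross-section at t=0.665: each vertex is (1-t)·p0[i] + t·p1[i].
  v1: (1-0.665)·(4.5,0.55) + 0.665·(3.46,-0.31) = (3.8084,-0.0219)
  v2: (1-0.665)·(3.1,2.45) + 0.665·(2.48,1.35) = (2.6877,1.7185)
  v3: (1-0.665)·(1.09,2.65) + 0.665·(1.27,2.76) = (1.2097,2.7231)
  v4: (1-0.665)·(-1.19,2.58) + 0.665·(-1.25,1.57) = (-1.2299,1.9083)
  v5: (1-0.665)·(-2.36,0.14) + 0.665·(-4.31,-0.5) = (-3.6567,-0.2856)
  v6: (1-0.665)·(-2.95,-2.43) + 0.665·(-1.82,-2.1) = (-2.1986,-2.2106)
  v7: (1-0.665)·(-0.07,-3.2) + 0.665·(-0.23,-2.98) = (-0.1764,-3.0537)
  v8: (1-0.665)·(2.65,-1.49) + 0.665·(3.1,-2.6) = (2.9493,-2.2281)
Shoelace sum Σ(x_i·y_{i+1} − x_{i+1}·y_i):
  i=1: 3.8084·1.7185 − 2.6877·-0.0219 = +6.6036 (running +6.6036)
  i=2: 2.6877·2.7231 − 1.2097·1.7185 = +5.2401 (running +11.8437)
  i=3: 1.2097·1.9083 − -1.2299·2.7231 = +5.6577 (running +17.5015)
  i=4: -1.2299·-0.2856 − -3.6567·1.9083 = +7.3296 (running +24.8311)
  i=5: -3.6567·-2.2106 − -2.1986·-0.2856 = +7.4555 (running +32.2866)
  i=6: -2.1986·-3.0537 − -0.1764·-2.2106 = +6.3238 (running +38.6104)
  i=7: -0.1764·-2.2281 − 2.9493·-3.0537 = +9.3992 (running +48.0096)
  i=8: 2.9493·-0.0219 − 3.8084·-2.2281 = +8.4211 (running +56.4307)
Area = |Σ|/2 = |56.4307|/2 = 28.2153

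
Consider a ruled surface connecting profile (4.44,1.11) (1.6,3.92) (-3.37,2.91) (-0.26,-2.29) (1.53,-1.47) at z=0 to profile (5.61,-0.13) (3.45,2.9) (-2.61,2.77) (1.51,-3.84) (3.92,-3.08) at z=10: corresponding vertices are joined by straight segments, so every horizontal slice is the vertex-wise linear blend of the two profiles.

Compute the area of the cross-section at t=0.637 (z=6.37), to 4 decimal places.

Area at t=0.637: 31.0551

Cross-section at t=0.637: each vertex is (1-t)·p0[i] + t·p1[i].
  v1: (1-0.637)·(4.44,1.11) + 0.637·(5.61,-0.13) = (5.1853,0.3201)
  v2: (1-0.637)·(1.6,3.92) + 0.637·(3.45,2.9) = (2.7785,3.2703)
  v3: (1-0.637)·(-3.37,2.91) + 0.637·(-2.61,2.77) = (-2.8859,2.8208)
  v4: (1-0.637)·(-0.26,-2.29) + 0.637·(1.51,-3.84) = (0.8675,-3.2773)
  v5: (1-0.637)·(1.53,-1.47) + 0.637·(3.92,-3.08) = (3.0524,-2.4956)
Shoelace sum Σ(x_i·y_{i+1} − x_{i+1}·y_i):
  i=1: 5.1853·3.2703 − 2.7785·0.3201 = +16.0678 (running +16.0678)
  i=2: 2.7785·2.8208 − -2.8859·3.2703 = +17.2751 (running +33.3429)
  i=3: -2.8859·-3.2773 − 0.8675·2.8208 = +7.0110 (running +40.3539)
  i=4: 0.8675·-2.4956 − 3.0524·-3.2773 = +7.8390 (running +48.1929)
  i=5: 3.0524·0.3201 − 5.1853·-2.4956 = +13.9174 (running +62.1103)
Area = |Σ|/2 = |62.1103|/2 = 31.0551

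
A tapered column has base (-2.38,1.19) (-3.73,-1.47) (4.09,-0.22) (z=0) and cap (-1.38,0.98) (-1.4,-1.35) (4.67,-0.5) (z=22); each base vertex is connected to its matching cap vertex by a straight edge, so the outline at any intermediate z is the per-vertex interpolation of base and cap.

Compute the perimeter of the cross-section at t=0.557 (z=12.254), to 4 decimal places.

Cross-section at t=0.557: each vertex is (1-t)·p0[i] + t·p1[i].
  v1: (1-0.557)·(-2.38,1.19) + 0.557·(-1.38,0.98) = (-1.8230,1.0730)
  v2: (1-0.557)·(-3.73,-1.47) + 0.557·(-1.4,-1.35) = (-2.4322,-1.4032)
  v3: (1-0.557)·(4.09,-0.22) + 0.557·(4.67,-0.5) = (4.4131,-0.3760)
Perimeter = Σ |v_{i+1} − v_i|:
  edge 1→2: √(-0.6092² + -2.4762²) = 2.5500 (running 2.5500)
  edge 2→3: √(6.8453² + 1.0272²) = 6.9219 (running 9.4719)
  edge 3→1: √(-6.2361² + 1.4490²) = 6.4022 (running 15.8741)
Perimeter = 15.8741

Perimeter at t=0.557: 15.8741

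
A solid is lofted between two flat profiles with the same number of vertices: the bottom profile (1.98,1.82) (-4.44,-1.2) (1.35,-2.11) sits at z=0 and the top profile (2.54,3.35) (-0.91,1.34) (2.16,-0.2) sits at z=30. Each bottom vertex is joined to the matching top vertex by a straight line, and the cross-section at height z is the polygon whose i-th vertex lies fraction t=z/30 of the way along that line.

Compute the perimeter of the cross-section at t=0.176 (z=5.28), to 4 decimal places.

Perimeter at t=0.176: 15.8623

Cross-section at t=0.176: each vertex is (1-t)·p0[i] + t·p1[i].
  v1: (1-0.176)·(1.98,1.82) + 0.176·(2.54,3.35) = (2.0786,2.0893)
  v2: (1-0.176)·(-4.44,-1.2) + 0.176·(-0.91,1.34) = (-3.8187,-0.7530)
  v3: (1-0.176)·(1.35,-2.11) + 0.176·(2.16,-0.2) = (1.4926,-1.7738)
Perimeter = Σ |v_{i+1} − v_i|:
  edge 1→2: √(-5.8973² + -2.8422²) = 6.5465 (running 6.5465)
  edge 2→3: √(5.3113² + -1.0209²) = 5.4085 (running 11.9550)
  edge 3→1: √(0.5860² + 3.8631²) = 3.9073 (running 15.8623)
Perimeter = 15.8623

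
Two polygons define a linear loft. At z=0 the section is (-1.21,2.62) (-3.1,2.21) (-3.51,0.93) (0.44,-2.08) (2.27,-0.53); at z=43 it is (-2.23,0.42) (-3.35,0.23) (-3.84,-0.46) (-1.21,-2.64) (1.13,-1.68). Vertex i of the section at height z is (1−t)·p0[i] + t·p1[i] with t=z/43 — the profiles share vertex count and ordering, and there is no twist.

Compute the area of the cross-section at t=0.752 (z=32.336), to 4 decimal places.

Cross-section at t=0.752: each vertex is (1-t)·p0[i] + t·p1[i].
  v1: (1-0.752)·(-1.21,2.62) + 0.752·(-2.23,0.42) = (-1.9770,0.9656)
  v2: (1-0.752)·(-3.1,2.21) + 0.752·(-3.35,0.23) = (-3.2880,0.7210)
  v3: (1-0.752)·(-3.51,0.93) + 0.752·(-3.84,-0.46) = (-3.7582,-0.1153)
  v4: (1-0.752)·(0.44,-2.08) + 0.752·(-1.21,-2.64) = (-0.8008,-2.5011)
  v5: (1-0.752)·(2.27,-0.53) + 0.752·(1.13,-1.68) = (1.4127,-1.3948)
Shoelace sum Σ(x_i·y_{i+1} − x_{i+1}·y_i):
  i=1: -1.9770·0.7210 − -3.2880·0.9656 = +1.7494 (running +1.7494)
  i=2: -3.2880·-0.1153 − -3.7582·0.7210 = +3.0888 (running +4.8382)
  i=3: -3.7582·-2.5011 − -0.8008·-0.1153 = +9.3073 (running +14.1455)
  i=4: -0.8008·-1.3948 − 1.4127·-2.5011 = +4.6503 (running +18.7958)
  i=5: 1.4127·0.9656 − -1.9770·-1.3948 = -1.3935 (running +17.4024)
Area = |Σ|/2 = |17.4024|/2 = 8.7012

Area at t=0.752: 8.7012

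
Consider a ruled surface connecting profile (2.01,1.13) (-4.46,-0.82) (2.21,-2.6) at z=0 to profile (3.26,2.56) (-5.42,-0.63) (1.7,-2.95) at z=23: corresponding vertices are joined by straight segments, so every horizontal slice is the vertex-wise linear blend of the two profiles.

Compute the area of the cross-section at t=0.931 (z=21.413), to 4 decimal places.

Area at t=0.931: 20.7367

Cross-section at t=0.931: each vertex is (1-t)·p0[i] + t·p1[i].
  v1: (1-0.931)·(2.01,1.13) + 0.931·(3.26,2.56) = (3.1738,2.4613)
  v2: (1-0.931)·(-4.46,-0.82) + 0.931·(-5.42,-0.63) = (-5.3538,-0.6431)
  v3: (1-0.931)·(2.21,-2.6) + 0.931·(1.7,-2.95) = (1.7352,-2.9259)
Shoelace sum Σ(x_i·y_{i+1} − x_{i+1}·y_i):
  i=1: 3.1738·-0.6431 − -5.3538·2.4613 = +11.1363 (running +11.1363)
  i=2: -5.3538·-2.9259 − 1.7352·-0.6431 = +16.7802 (running +27.9165)
  i=3: 1.7352·2.4613 − 3.1738·-2.9259 = +13.5568 (running +41.4733)
Area = |Σ|/2 = |41.4733|/2 = 20.7367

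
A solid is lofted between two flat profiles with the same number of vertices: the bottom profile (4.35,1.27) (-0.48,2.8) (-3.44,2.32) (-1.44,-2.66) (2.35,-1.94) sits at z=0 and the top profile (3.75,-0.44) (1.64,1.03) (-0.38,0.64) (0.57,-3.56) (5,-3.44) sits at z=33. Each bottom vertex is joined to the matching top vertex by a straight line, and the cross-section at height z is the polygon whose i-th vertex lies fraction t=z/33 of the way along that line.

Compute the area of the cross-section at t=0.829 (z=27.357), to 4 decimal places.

Cross-section at t=0.829: each vertex is (1-t)·p0[i] + t·p1[i].
  v1: (1-0.829)·(4.35,1.27) + 0.829·(3.75,-0.44) = (3.8526,-0.1476)
  v2: (1-0.829)·(-0.48,2.8) + 0.829·(1.64,1.03) = (1.2775,1.3327)
  v3: (1-0.829)·(-3.44,2.32) + 0.829·(-0.38,0.64) = (-0.9033,0.9273)
  v4: (1-0.829)·(-1.44,-2.66) + 0.829·(0.57,-3.56) = (0.2263,-3.4061)
  v5: (1-0.829)·(2.35,-1.94) + 0.829·(5,-3.44) = (4.5469,-3.1835)
Shoelace sum Σ(x_i·y_{i+1} − x_{i+1}·y_i):
  i=1: 3.8526·1.3327 − 1.2775·-0.1476 = +5.3228 (running +5.3228)
  i=2: 1.2775·0.9273 − -0.9033·1.3327 = +2.3883 (running +7.7111)
  i=3: -0.9033·-3.4061 − 0.2263·0.9273 = +2.8668 (running +10.5779)
  i=4: 0.2263·-3.1835 − 4.5469·-3.4061 = +14.7666 (running +25.3445)
  i=5: 4.5469·-0.1476 − 3.8526·-3.1835 = +11.5937 (running +36.9382)
Area = |Σ|/2 = |36.9382|/2 = 18.4691

Area at t=0.829: 18.4691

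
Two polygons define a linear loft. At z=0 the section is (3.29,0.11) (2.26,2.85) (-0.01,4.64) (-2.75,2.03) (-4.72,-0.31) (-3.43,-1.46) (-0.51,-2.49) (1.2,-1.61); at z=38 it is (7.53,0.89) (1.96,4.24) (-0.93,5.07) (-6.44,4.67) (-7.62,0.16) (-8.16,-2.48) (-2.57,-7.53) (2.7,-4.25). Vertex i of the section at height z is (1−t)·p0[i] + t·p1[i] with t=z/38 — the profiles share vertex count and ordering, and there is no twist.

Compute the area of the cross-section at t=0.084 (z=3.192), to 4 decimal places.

Cross-section at t=0.084: each vertex is (1-t)·p0[i] + t·p1[i].
  v1: (1-0.084)·(3.29,0.11) + 0.084·(7.53,0.89) = (3.6462,0.1755)
  v2: (1-0.084)·(2.26,2.85) + 0.084·(1.96,4.24) = (2.2348,2.9668)
  v3: (1-0.084)·(-0.01,4.64) + 0.084·(-0.93,5.07) = (-0.0873,4.6761)
  v4: (1-0.084)·(-2.75,2.03) + 0.084·(-6.44,4.67) = (-3.0600,2.2518)
  v5: (1-0.084)·(-4.72,-0.31) + 0.084·(-7.62,0.16) = (-4.9636,-0.2705)
  v6: (1-0.084)·(-3.43,-1.46) + 0.084·(-8.16,-2.48) = (-3.8273,-1.5457)
  v7: (1-0.084)·(-0.51,-2.49) + 0.084·(-2.57,-7.53) = (-0.6830,-2.9134)
  v8: (1-0.084)·(1.2,-1.61) + 0.084·(2.7,-4.25) = (1.3260,-1.8318)
Shoelace sum Σ(x_i·y_{i+1} − x_{i+1}·y_i):
  i=1: 3.6462·2.9668 − 2.2348·0.1755 = +10.4250 (running +10.4250)
  i=2: 2.2348·4.6761 − -0.0873·2.9668 = +10.7091 (running +21.1342)
  i=3: -0.0873·2.2518 − -3.0600·4.6761 = +14.1122 (running +35.2464)
  i=4: -3.0600·-0.2705 − -4.9636·2.2518 = +12.0046 (running +47.2510)
  i=5: -4.9636·-1.5457 − -3.8273·-0.2705 = +6.6368 (running +53.8878)
  i=6: -3.8273·-2.9134 − -0.6830·-1.5457 = +10.0946 (running +63.9824)
  i=7: -0.6830·-1.8318 − 1.3260·-2.9134 = +5.1143 (running +69.0966)
  i=8: 1.3260·0.1755 − 3.6462·-1.8318 = +6.9116 (running +76.0083)
Area = |Σ|/2 = |76.0083|/2 = 38.0041

Area at t=0.084: 38.0041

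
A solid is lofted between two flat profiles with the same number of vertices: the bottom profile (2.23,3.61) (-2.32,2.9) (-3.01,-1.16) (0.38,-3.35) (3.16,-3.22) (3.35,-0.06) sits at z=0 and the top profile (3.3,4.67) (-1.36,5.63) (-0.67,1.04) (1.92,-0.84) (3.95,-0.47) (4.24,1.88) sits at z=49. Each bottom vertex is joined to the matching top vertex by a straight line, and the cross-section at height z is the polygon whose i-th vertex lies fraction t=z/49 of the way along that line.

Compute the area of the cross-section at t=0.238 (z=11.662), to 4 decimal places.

Cross-section at t=0.238: each vertex is (1-t)·p0[i] + t·p1[i].
  v1: (1-0.238)·(2.23,3.61) + 0.238·(3.3,4.67) = (2.4847,3.8623)
  v2: (1-0.238)·(-2.32,2.9) + 0.238·(-1.36,5.63) = (-2.0915,3.5497)
  v3: (1-0.238)·(-3.01,-1.16) + 0.238·(-0.67,1.04) = (-2.4531,-0.6364)
  v4: (1-0.238)·(0.38,-3.35) + 0.238·(1.92,-0.84) = (0.7465,-2.7526)
  v5: (1-0.238)·(3.16,-3.22) + 0.238·(3.95,-0.47) = (3.3480,-2.5655)
  v6: (1-0.238)·(3.35,-0.06) + 0.238·(4.24,1.88) = (3.5618,0.4017)
Shoelace sum Σ(x_i·y_{i+1} − x_{i+1}·y_i):
  i=1: 2.4847·3.5497 − -2.0915·3.8623 = +16.8979 (running +16.8979)
  i=2: -2.0915·-0.6364 − -2.4531·3.5497 = +10.0388 (running +26.9368)
  i=3: -2.4531·-2.7526 − 0.7465·-0.6364 = +7.2275 (running +34.1643)
  i=4: 0.7465·-2.5655 − 3.3480·-2.7526 = +7.3006 (running +41.4649)
  i=5: 3.3480·0.4017 − 3.5618·-2.5655 = +10.4828 (running +51.9477)
  i=6: 3.5618·3.8623 − 2.4847·0.4017 = +12.7586 (running +64.7063)
Area = |Σ|/2 = |64.7063|/2 = 32.3532

Area at t=0.238: 32.3532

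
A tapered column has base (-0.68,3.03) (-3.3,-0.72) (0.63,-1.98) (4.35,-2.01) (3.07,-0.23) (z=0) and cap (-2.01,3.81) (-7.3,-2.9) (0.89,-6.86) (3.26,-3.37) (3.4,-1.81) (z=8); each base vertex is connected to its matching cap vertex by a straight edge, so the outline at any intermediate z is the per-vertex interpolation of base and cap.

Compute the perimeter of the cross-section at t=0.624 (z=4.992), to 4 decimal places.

Cross-section at t=0.624: each vertex is (1-t)·p0[i] + t·p1[i].
  v1: (1-0.624)·(-0.68,3.03) + 0.624·(-2.01,3.81) = (-1.5099,3.5167)
  v2: (1-0.624)·(-3.3,-0.72) + 0.624·(-7.3,-2.9) = (-5.7960,-2.0803)
  v3: (1-0.624)·(0.63,-1.98) + 0.624·(0.89,-6.86) = (0.7922,-5.0251)
  v4: (1-0.624)·(4.35,-2.01) + 0.624·(3.26,-3.37) = (3.6698,-2.8586)
  v5: (1-0.624)·(3.07,-0.23) + 0.624·(3.4,-1.81) = (3.2759,-1.2159)
Perimeter = Σ |v_{i+1} − v_i|:
  edge 1→2: √(-4.2861² + -5.5970²) = 7.0496 (running 7.0496)
  edge 2→3: √(6.5882² + -2.9448²) = 7.2164 (running 14.2661)
  edge 3→4: √(2.8776² + 2.1665²) = 3.6020 (running 17.8680)
  edge 4→5: √(-0.3939² + 1.6427²) = 1.6893 (running 19.5573)
  edge 5→1: √(-4.7858² + 4.7326²) = 6.7307 (running 26.2880)
Perimeter = 26.2880

Perimeter at t=0.624: 26.2880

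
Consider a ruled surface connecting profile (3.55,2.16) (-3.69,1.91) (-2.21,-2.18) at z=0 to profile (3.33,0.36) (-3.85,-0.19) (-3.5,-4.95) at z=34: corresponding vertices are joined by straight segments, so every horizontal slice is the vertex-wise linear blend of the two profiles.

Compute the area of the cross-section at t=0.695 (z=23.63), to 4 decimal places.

Cross-section at t=0.695: each vertex is (1-t)·p0[i] + t·p1[i].
  v1: (1-0.695)·(3.55,2.16) + 0.695·(3.33,0.36) = (3.3971,0.9090)
  v2: (1-0.695)·(-3.69,1.91) + 0.695·(-3.85,-0.19) = (-3.8012,0.4505)
  v3: (1-0.695)·(-2.21,-2.18) + 0.695·(-3.5,-4.95) = (-3.1065,-4.1052)
Shoelace sum Σ(x_i·y_{i+1} − x_{i+1}·y_i):
  i=1: 3.3971·0.4505 − -3.8012·0.9090 = +4.9857 (running +4.9857)
  i=2: -3.8012·-4.1052 − -3.1065·0.4505 = +17.0040 (running +21.9897)
  i=3: -3.1065·0.9090 − 3.3971·-4.1052 = +11.1218 (running +33.1114)
Area = |Σ|/2 = |33.1114|/2 = 16.5557

Area at t=0.695: 16.5557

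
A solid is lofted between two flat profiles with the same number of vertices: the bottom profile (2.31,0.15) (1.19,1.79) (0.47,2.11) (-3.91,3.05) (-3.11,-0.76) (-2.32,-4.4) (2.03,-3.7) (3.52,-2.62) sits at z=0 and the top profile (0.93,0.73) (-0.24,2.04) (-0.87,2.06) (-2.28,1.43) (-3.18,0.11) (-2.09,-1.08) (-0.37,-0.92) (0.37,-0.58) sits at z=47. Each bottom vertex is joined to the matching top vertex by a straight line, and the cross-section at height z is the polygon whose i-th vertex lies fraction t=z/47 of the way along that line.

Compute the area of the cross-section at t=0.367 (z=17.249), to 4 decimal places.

Area at t=0.367: 23.8364

Cross-section at t=0.367: each vertex is (1-t)·p0[i] + t·p1[i].
  v1: (1-0.367)·(2.31,0.15) + 0.367·(0.93,0.73) = (1.8035,0.3629)
  v2: (1-0.367)·(1.19,1.79) + 0.367·(-0.24,2.04) = (0.6652,1.8818)
  v3: (1-0.367)·(0.47,2.11) + 0.367·(-0.87,2.06) = (-0.0218,2.0917)
  v4: (1-0.367)·(-3.91,3.05) + 0.367·(-2.28,1.43) = (-3.3118,2.4555)
  v5: (1-0.367)·(-3.11,-0.76) + 0.367·(-3.18,0.11) = (-3.1357,-0.4407)
  v6: (1-0.367)·(-2.32,-4.4) + 0.367·(-2.09,-1.08) = (-2.2356,-3.1816)
  v7: (1-0.367)·(2.03,-3.7) + 0.367·(-0.37,-0.92) = (1.1492,-2.6797)
  v8: (1-0.367)·(3.52,-2.62) + 0.367·(0.37,-0.58) = (2.3639,-1.8713)
Shoelace sum Σ(x_i·y_{i+1} − x_{i+1}·y_i):
  i=1: 1.8035·1.8818 − 0.6652·0.3629 = +3.1524 (running +3.1524)
  i=2: 0.6652·2.0917 − -0.0218·1.8818 = +1.4323 (running +4.5848)
  i=3: -0.0218·2.4555 − -3.3118·2.0917 = +6.8736 (running +11.4584)
  i=4: -3.3118·-0.4407 − -3.1357·2.4555 = +9.1591 (running +20.6175)
  i=5: -3.1357·-3.1816 − -2.2356·-0.4407 = +8.9911 (running +29.6086)
  i=6: -2.2356·-2.6797 − 1.1492·-3.1816 = +9.6470 (running +39.2557)
  i=7: 1.1492·-1.8713 − 2.3639·-2.6797 = +4.1843 (running +43.4399)
  i=8: 2.3639·0.3629 − 1.8035·-1.8713 = +4.2328 (running +47.6727)
Area = |Σ|/2 = |47.6727|/2 = 23.8364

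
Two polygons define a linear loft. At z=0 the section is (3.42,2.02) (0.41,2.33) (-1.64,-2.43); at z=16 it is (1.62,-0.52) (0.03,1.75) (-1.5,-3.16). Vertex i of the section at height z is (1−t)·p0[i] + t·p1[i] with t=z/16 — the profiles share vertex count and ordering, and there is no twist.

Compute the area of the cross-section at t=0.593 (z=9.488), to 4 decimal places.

Area at t=0.593: 6.5382

Cross-section at t=0.593: each vertex is (1-t)·p0[i] + t·p1[i].
  v1: (1-0.593)·(3.42,2.02) + 0.593·(1.62,-0.52) = (2.3526,0.5138)
  v2: (1-0.593)·(0.41,2.33) + 0.593·(0.03,1.75) = (0.1847,1.9861)
  v3: (1-0.593)·(-1.64,-2.43) + 0.593·(-1.5,-3.16) = (-1.5570,-2.8629)
Shoelace sum Σ(x_i·y_{i+1} − x_{i+1}·y_i):
  i=1: 2.3526·1.9861 − 0.1847·0.5138 = +4.5775 (running +4.5775)
  i=2: 0.1847·-2.8629 − -1.5570·1.9861 = +2.5636 (running +7.1411)
  i=3: -1.5570·0.5138 − 2.3526·-2.8629 = +5.9353 (running +13.0764)
Area = |Σ|/2 = |13.0764|/2 = 6.5382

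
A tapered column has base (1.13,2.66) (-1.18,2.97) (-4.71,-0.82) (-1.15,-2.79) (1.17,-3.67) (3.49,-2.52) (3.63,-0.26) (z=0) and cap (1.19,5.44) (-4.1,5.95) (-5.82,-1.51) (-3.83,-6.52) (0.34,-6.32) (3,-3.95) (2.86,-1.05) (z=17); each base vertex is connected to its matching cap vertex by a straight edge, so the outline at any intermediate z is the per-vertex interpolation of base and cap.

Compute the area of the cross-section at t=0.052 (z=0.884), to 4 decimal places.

Cross-section at t=0.052: each vertex is (1-t)·p0[i] + t·p1[i].
  v1: (1-0.052)·(1.13,2.66) + 0.052·(1.19,5.44) = (1.1331,2.8046)
  v2: (1-0.052)·(-1.18,2.97) + 0.052·(-4.1,5.95) = (-1.3318,3.1250)
  v3: (1-0.052)·(-4.71,-0.82) + 0.052·(-5.82,-1.51) = (-4.7677,-0.8559)
  v4: (1-0.052)·(-1.15,-2.79) + 0.052·(-3.83,-6.52) = (-1.2894,-2.9840)
  v5: (1-0.052)·(1.17,-3.67) + 0.052·(0.34,-6.32) = (1.1268,-3.8078)
  v6: (1-0.052)·(3.49,-2.52) + 0.052·(3,-3.95) = (3.4645,-2.5944)
  v7: (1-0.052)·(3.63,-0.26) + 0.052·(2.86,-1.05) = (3.5900,-0.3011)
Shoelace sum Σ(x_i·y_{i+1} − x_{i+1}·y_i):
  i=1: 1.1331·3.1250 − -1.3318·2.8046 = +7.2762 (running +7.2762)
  i=2: -1.3318·-0.8559 − -4.7677·3.1250 = +16.0388 (running +23.3150)
  i=3: -4.7677·-2.9840 − -1.2894·-0.8559 = +13.1231 (running +36.4382)
  i=4: -1.2894·-3.8078 − 1.1268·-2.9840 = +8.2721 (running +44.7102)
  i=5: 1.1268·-2.5944 − 3.4645·-3.8078 = +10.2688 (running +54.9790)
  i=6: 3.4645·-0.3011 − 3.5900·-2.5944 = +8.2706 (running +63.2495)
  i=7: 3.5900·2.8046 − 1.1331·-0.3011 = +10.4094 (running +73.6590)
Area = |Σ|/2 = |73.6590|/2 = 36.8295

Area at t=0.052: 36.8295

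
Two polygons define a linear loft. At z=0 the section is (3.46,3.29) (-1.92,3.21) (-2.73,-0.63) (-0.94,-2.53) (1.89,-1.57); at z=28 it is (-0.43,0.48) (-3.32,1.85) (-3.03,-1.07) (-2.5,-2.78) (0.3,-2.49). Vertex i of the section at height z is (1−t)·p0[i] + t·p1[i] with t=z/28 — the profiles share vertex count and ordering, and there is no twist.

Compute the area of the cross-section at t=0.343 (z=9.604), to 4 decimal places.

Area at t=0.343: 20.3773

Cross-section at t=0.343: each vertex is (1-t)·p0[i] + t·p1[i].
  v1: (1-0.343)·(3.46,3.29) + 0.343·(-0.43,0.48) = (2.1257,2.3262)
  v2: (1-0.343)·(-1.92,3.21) + 0.343·(-3.32,1.85) = (-2.4002,2.7435)
  v3: (1-0.343)·(-2.73,-0.63) + 0.343·(-3.03,-1.07) = (-2.8329,-0.7809)
  v4: (1-0.343)·(-0.94,-2.53) + 0.343·(-2.5,-2.78) = (-1.4751,-2.6158)
  v5: (1-0.343)·(1.89,-1.57) + 0.343·(0.3,-2.49) = (1.3446,-1.8856)
Shoelace sum Σ(x_i·y_{i+1} − x_{i+1}·y_i):
  i=1: 2.1257·2.7435 − -2.4002·2.3262 = +11.4153 (running +11.4153)
  i=2: -2.4002·-0.7809 − -2.8329·2.7435 = +9.6465 (running +21.0617)
  i=3: -2.8329·-2.6158 − -1.4751·-0.7809 = +6.2582 (running +27.3200)
  i=4: -1.4751·-1.8856 − 1.3446·-2.6158 = +6.2986 (running +33.6185)
  i=5: 1.3446·2.3262 − 2.1257·-1.8856 = +7.1360 (running +40.7546)
Area = |Σ|/2 = |40.7546|/2 = 20.3773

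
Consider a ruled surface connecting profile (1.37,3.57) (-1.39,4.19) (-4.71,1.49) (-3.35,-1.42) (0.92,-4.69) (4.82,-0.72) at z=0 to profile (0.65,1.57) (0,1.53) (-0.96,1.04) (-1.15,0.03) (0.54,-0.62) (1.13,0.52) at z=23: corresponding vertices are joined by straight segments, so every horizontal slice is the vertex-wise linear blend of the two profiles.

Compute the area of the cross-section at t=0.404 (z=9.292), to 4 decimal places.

Cross-section at t=0.404: each vertex is (1-t)·p0[i] + t·p1[i].
  v1: (1-0.404)·(1.37,3.57) + 0.404·(0.65,1.57) = (1.0791,2.7620)
  v2: (1-0.404)·(-1.39,4.19) + 0.404·(0,1.53) = (-0.8284,3.1154)
  v3: (1-0.404)·(-4.71,1.49) + 0.404·(-0.96,1.04) = (-3.1950,1.3082)
  v4: (1-0.404)·(-3.35,-1.42) + 0.404·(-1.15,0.03) = (-2.4612,-0.8342)
  v5: (1-0.404)·(0.92,-4.69) + 0.404·(0.54,-0.62) = (0.7665,-3.0457)
  v6: (1-0.404)·(4.82,-0.72) + 0.404·(1.13,0.52) = (3.3292,-0.2190)
Shoelace sum Σ(x_i·y_{i+1} − x_{i+1}·y_i):
  i=1: 1.0791·3.1154 − -0.8284·2.7620 = +5.6500 (running +5.6500)
  i=2: -0.8284·1.3082 − -3.1950·3.1154 = +8.8698 (running +14.5198)
  i=3: -3.1950·-0.8342 − -2.4612·1.3082 = +5.8850 (running +20.4048)
  i=4: -2.4612·-3.0457 − 0.7665·-0.8342 = +8.1355 (running +28.5403)
  i=5: 0.7665·-0.2190 − 3.3292·-3.0457 = +9.9720 (running +38.5124)
  i=6: 3.3292·2.7620 − 1.0791·-0.2190 = +9.4317 (running +47.9441)
Area = |Σ|/2 = |47.9441|/2 = 23.9721

Area at t=0.404: 23.9721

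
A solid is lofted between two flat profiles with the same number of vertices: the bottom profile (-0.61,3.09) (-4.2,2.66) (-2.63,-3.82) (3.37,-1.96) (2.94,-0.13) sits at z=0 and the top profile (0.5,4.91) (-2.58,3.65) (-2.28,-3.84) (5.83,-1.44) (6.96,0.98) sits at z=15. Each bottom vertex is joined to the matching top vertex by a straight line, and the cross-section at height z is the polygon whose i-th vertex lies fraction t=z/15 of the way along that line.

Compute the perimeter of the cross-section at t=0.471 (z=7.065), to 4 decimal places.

Cross-section at t=0.471: each vertex is (1-t)·p0[i] + t·p1[i].
  v1: (1-0.471)·(-0.61,3.09) + 0.471·(0.5,4.91) = (-0.0872,3.9472)
  v2: (1-0.471)·(-4.2,2.66) + 0.471·(-2.58,3.65) = (-3.4370,3.1263)
  v3: (1-0.471)·(-2.63,-3.82) + 0.471·(-2.28,-3.84) = (-2.4651,-3.8294)
  v4: (1-0.471)·(3.37,-1.96) + 0.471·(5.83,-1.44) = (4.5287,-1.7151)
  v5: (1-0.471)·(2.94,-0.13) + 0.471·(6.96,0.98) = (4.8334,0.3928)
Perimeter = Σ |v_{i+1} − v_i|:
  edge 1→2: √(-3.3498² + -0.8209²) = 3.4489 (running 3.4489)
  edge 2→3: √(0.9718² + -6.9557²) = 7.0233 (running 10.4722)
  edge 3→4: √(6.9938² + 2.1143²) = 7.3064 (running 17.7786)
  edge 4→5: √(0.3048² + 2.1079²) = 2.1298 (running 19.9084)
  edge 5→1: √(-4.9206² + 3.5544²) = 6.0701 (running 25.9785)
Perimeter = 25.9785

Perimeter at t=0.471: 25.9785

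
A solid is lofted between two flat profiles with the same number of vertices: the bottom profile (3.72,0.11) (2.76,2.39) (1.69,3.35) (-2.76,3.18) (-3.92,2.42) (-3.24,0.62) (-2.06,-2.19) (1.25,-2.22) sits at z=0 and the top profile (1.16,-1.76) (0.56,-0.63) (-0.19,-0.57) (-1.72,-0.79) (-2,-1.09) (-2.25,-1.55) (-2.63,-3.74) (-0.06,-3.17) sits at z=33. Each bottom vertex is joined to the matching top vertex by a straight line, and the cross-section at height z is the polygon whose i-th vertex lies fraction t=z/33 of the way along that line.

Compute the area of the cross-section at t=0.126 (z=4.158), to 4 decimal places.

Cross-section at t=0.126: each vertex is (1-t)·p0[i] + t·p1[i].
  v1: (1-0.126)·(3.72,0.11) + 0.126·(1.16,-1.76) = (3.3974,-0.1256)
  v2: (1-0.126)·(2.76,2.39) + 0.126·(0.56,-0.63) = (2.4828,2.0095)
  v3: (1-0.126)·(1.69,3.35) + 0.126·(-0.19,-0.57) = (1.4531,2.8561)
  v4: (1-0.126)·(-2.76,3.18) + 0.126·(-1.72,-0.79) = (-2.6290,2.6798)
  v5: (1-0.126)·(-3.92,2.42) + 0.126·(-2,-1.09) = (-3.6781,1.9777)
  v6: (1-0.126)·(-3.24,0.62) + 0.126·(-2.25,-1.55) = (-3.1153,0.3466)
  v7: (1-0.126)·(-2.06,-2.19) + 0.126·(-2.63,-3.74) = (-2.1318,-2.3853)
  v8: (1-0.126)·(1.25,-2.22) + 0.126·(-0.06,-3.17) = (1.0849,-2.3397)
Shoelace sum Σ(x_i·y_{i+1} − x_{i+1}·y_i):
  i=1: 3.3974·2.0095 − 2.4828·-0.1256 = +7.1390 (running +7.1390)
  i=2: 2.4828·2.8561 − 1.4531·2.0095 = +4.1711 (running +11.3100)
  i=3: 1.4531·2.6798 − -2.6290·2.8561 = +11.4026 (running +22.7126)
  i=4: -2.6290·1.9777 − -3.6781·2.6798 = +4.6570 (running +27.3696)
  i=5: -3.6781·0.3466 − -3.1153·1.9777 = +4.8864 (running +32.2561)
  i=6: -3.1153·-2.3853 − -2.1318·0.3466 = +8.1697 (running +40.4257)
  i=7: -2.1318·-2.3397 − 1.0849·-2.3853 = +7.5757 (running +48.0015)
  i=8: 1.0849·-0.1256 − 3.3974·-2.3397 = +7.8127 (running +55.8142)
Area = |Σ|/2 = |55.8142|/2 = 27.9071

Area at t=0.126: 27.9071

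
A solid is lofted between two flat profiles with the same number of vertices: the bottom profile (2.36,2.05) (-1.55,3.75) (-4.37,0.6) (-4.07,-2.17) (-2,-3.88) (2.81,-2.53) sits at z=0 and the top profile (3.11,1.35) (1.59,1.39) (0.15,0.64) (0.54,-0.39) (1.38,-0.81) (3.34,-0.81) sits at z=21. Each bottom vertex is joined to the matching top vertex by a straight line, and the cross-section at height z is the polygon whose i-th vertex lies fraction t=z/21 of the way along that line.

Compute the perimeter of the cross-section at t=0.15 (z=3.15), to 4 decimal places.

Cross-section at t=0.15: each vertex is (1-t)·p0[i] + t·p1[i].
  v1: (1-0.15)·(2.36,2.05) + 0.15·(3.11,1.35) = (2.4725,1.9450)
  v2: (1-0.15)·(-1.55,3.75) + 0.15·(1.59,1.39) = (-1.0790,3.3960)
  v3: (1-0.15)·(-4.37,0.6) + 0.15·(0.15,0.64) = (-3.6920,0.6060)
  v4: (1-0.15)·(-4.07,-2.17) + 0.15·(0.54,-0.39) = (-3.3785,-1.9030)
  v5: (1-0.15)·(-2,-3.88) + 0.15·(1.38,-0.81) = (-1.4930,-3.4195)
  v6: (1-0.15)·(2.81,-2.53) + 0.15·(3.34,-0.81) = (2.8895,-2.2720)
Perimeter = Σ |v_{i+1} − v_i|:
  edge 1→2: √(-3.5515² + 1.4510²) = 3.8365 (running 3.8365)
  edge 2→3: √(-2.6130² + -2.7900²) = 3.8225 (running 7.6590)
  edge 3→4: √(0.3135² + -2.5090²) = 2.5285 (running 10.1875)
  edge 4→5: √(1.8855² + -1.5165²) = 2.4197 (running 12.6072)
  edge 5→6: √(4.3825² + 1.1475²) = 4.5302 (running 17.1375)
  edge 6→1: √(-0.4170² + 4.2170²) = 4.2376 (running 21.3750)
Perimeter = 21.3750

Perimeter at t=0.15: 21.3750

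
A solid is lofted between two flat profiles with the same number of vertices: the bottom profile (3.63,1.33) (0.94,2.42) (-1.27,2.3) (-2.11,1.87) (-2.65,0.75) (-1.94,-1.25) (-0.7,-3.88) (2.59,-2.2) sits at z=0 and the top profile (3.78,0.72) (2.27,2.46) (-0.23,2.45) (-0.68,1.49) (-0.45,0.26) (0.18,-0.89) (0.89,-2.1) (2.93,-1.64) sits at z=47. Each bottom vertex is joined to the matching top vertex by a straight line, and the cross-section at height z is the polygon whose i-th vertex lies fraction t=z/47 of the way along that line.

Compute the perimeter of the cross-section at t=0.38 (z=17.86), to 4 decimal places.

Perimeter at t=0.38: 17.4999

Cross-section at t=0.38: each vertex is (1-t)·p0[i] + t·p1[i].
  v1: (1-0.38)·(3.63,1.33) + 0.38·(3.78,0.72) = (3.6870,1.0982)
  v2: (1-0.38)·(0.94,2.42) + 0.38·(2.27,2.46) = (1.4454,2.4352)
  v3: (1-0.38)·(-1.27,2.3) + 0.38·(-0.23,2.45) = (-0.8748,2.3570)
  v4: (1-0.38)·(-2.11,1.87) + 0.38·(-0.68,1.49) = (-1.5666,1.7256)
  v5: (1-0.38)·(-2.65,0.75) + 0.38·(-0.45,0.26) = (-1.8140,0.5638)
  v6: (1-0.38)·(-1.94,-1.25) + 0.38·(0.18,-0.89) = (-1.1344,-1.1132)
  v7: (1-0.38)·(-0.7,-3.88) + 0.38·(0.89,-2.1) = (-0.0958,-3.2036)
  v8: (1-0.38)·(2.59,-2.2) + 0.38·(2.93,-1.64) = (2.7192,-1.9872)
Perimeter = Σ |v_{i+1} − v_i|:
  edge 1→2: √(-2.2416² + 1.3370²) = 2.6100 (running 2.6100)
  edge 2→3: √(-2.3202² + -0.0782²) = 2.3215 (running 4.9316)
  edge 3→4: √(-0.6918² + -0.6314²) = 0.9366 (running 5.8682)
  edge 4→5: √(-0.2474² + -1.1618²) = 1.1878 (running 7.0560)
  edge 5→6: √(0.6796² + -1.6770²) = 1.8095 (running 8.8655)
  edge 6→7: √(1.0386² + -2.0904²) = 2.3342 (running 11.1997)
  edge 7→8: √(2.8150² + 1.2164²) = 3.0666 (running 14.2663)
  edge 8→1: √(0.9678² + 3.0854²) = 3.2336 (running 17.4999)
Perimeter = 17.4999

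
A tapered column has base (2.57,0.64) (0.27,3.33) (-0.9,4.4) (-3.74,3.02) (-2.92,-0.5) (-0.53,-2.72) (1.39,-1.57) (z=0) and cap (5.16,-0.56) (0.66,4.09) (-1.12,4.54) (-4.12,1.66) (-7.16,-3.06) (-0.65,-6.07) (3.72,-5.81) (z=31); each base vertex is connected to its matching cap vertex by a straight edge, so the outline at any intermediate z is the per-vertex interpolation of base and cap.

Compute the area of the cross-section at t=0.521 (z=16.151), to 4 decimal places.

Area at t=0.521: 52.6862

Cross-section at t=0.521: each vertex is (1-t)·p0[i] + t·p1[i].
  v1: (1-0.521)·(2.57,0.64) + 0.521·(5.16,-0.56) = (3.9194,0.0148)
  v2: (1-0.521)·(0.27,3.33) + 0.521·(0.66,4.09) = (0.4732,3.7260)
  v3: (1-0.521)·(-0.9,4.4) + 0.521·(-1.12,4.54) = (-1.0146,4.4729)
  v4: (1-0.521)·(-3.74,3.02) + 0.521·(-4.12,1.66) = (-3.9380,2.3114)
  v5: (1-0.521)·(-2.92,-0.5) + 0.521·(-7.16,-3.06) = (-5.1290,-1.8338)
  v6: (1-0.521)·(-0.53,-2.72) + 0.521·(-0.65,-6.07) = (-0.5925,-4.4654)
  v7: (1-0.521)·(1.39,-1.57) + 0.521·(3.72,-5.81) = (2.6039,-3.7790)
Shoelace sum Σ(x_i·y_{i+1} − x_{i+1}·y_i):
  i=1: 3.9194·3.7260 − 0.4732·0.0148 = +14.5965 (running +14.5965)
  i=2: 0.4732·4.4729 − -1.0146·3.7260 = +5.8970 (running +20.4935)
  i=3: -1.0146·2.3114 − -3.9380·4.4729 = +15.2691 (running +35.7626)
  i=4: -3.9380·-1.8338 − -5.1290·2.3114 = +19.0768 (running +54.8394)
  i=5: -5.1290·-4.4654 − -0.5925·-1.8338 = +21.8164 (running +76.6558)
  i=6: -0.5925·-3.7790 − 2.6039·-4.4654 = +13.8666 (running +90.5224)
  i=7: 2.6039·0.0148 − 3.9194·-3.7790 = +14.8501 (running +105.3725)
Area = |Σ|/2 = |105.3725|/2 = 52.6862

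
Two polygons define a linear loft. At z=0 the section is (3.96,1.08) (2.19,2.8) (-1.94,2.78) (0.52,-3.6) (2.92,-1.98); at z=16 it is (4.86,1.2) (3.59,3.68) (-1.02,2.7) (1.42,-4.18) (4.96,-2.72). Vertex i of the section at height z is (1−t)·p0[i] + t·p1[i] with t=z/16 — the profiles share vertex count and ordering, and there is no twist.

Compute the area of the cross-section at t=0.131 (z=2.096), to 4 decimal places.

Cross-section at t=0.131: each vertex is (1-t)·p0[i] + t·p1[i].
  v1: (1-0.131)·(3.96,1.08) + 0.131·(4.86,1.2) = (4.0779,1.0957)
  v2: (1-0.131)·(2.19,2.8) + 0.131·(3.59,3.68) = (2.3734,2.9153)
  v3: (1-0.131)·(-1.94,2.78) + 0.131·(-1.02,2.7) = (-1.8195,2.7695)
  v4: (1-0.131)·(0.52,-3.6) + 0.131·(1.42,-4.18) = (0.6379,-3.6760)
  v5: (1-0.131)·(2.92,-1.98) + 0.131·(4.96,-2.72) = (3.1872,-2.0769)
Shoelace sum Σ(x_i·y_{i+1} − x_{i+1}·y_i):
  i=1: 4.0779·2.9153 − 2.3734·1.0957 = +9.2876 (running +9.2876)
  i=2: 2.3734·2.7695 − -1.8195·2.9153 = +11.8775 (running +21.1651)
  i=3: -1.8195·-3.6760 − 0.6379·2.7695 = +4.9217 (running +26.0868)
  i=4: 0.6379·-2.0769 − 3.1872·-3.6760 = +10.3914 (running +36.4782)
  i=5: 3.1872·1.0957 − 4.0779·-2.0769 = +11.9619 (running +48.4400)
Area = |Σ|/2 = |48.4400|/2 = 24.2200

Area at t=0.131: 24.2200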